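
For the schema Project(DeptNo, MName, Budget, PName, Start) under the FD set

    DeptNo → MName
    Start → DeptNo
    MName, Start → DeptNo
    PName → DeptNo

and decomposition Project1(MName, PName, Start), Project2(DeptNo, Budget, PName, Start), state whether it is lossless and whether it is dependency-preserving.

Lossless test: (PName, Start)⁺ = {DeptNo, MName, PName, Start}, which contains all of one fragment — lossless.
Dependency preservation: the restricted closure of {DeptNo} across the fragments never reaches {MName}, so DeptNo → MName cannot be enforced without a join — not preserved.

lossless but not dependency-preserving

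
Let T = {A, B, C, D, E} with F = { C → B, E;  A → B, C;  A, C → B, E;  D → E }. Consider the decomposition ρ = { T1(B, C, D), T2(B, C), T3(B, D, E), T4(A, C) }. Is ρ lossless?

No

Chase test. Columns are A, B, C, D, E; row i has aⱼ where attribute j ∈ Ti, else bᵢⱼ.
Initial tableau (one row per fragment):
  row 1: b11 a2 a3 a4 b15
  row 2: b21 a2 a3 b24 b25
  row 3: b31 a2 b33 a4 a5
  row 4: a1 b42 a3 b44 b45
Rows 1 and 2 agree on C; apply C→B, E and equate their B, E entries.
Rows 1 and 4 agree on C; apply C→B, E and equate their B, E entries.
Rows 1 and 3 agree on D; apply D→E and equate their E entries.
No row becomes fully distinguished — the join is lossy.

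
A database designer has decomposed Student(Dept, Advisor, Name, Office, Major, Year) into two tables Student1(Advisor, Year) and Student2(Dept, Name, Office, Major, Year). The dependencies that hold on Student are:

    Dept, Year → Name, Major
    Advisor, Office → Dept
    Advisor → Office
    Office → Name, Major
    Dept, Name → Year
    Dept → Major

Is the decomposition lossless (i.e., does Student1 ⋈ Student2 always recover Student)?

No

Common attributes: Student1 ∩ Student2 = {Year}.
No dependency enlarges {Year}, so (Year)⁺ = {Year}.
The closure contains neither all of Student1 = {Advisor, Year} nor all of Student2 = {Dept, Name, Office, Major, Year}, so the common attributes are not a superkey of either fragment. The join is lossy.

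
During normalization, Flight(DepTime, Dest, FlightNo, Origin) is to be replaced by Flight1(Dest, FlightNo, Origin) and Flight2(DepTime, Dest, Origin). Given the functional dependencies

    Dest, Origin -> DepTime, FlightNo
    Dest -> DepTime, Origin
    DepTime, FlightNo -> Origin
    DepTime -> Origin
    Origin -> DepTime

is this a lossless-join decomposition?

Common attributes: Flight1 ∩ Flight2 = {Dest, Origin}.
Closure of {Dest, Origin}: Dest, Origin → DepTime, FlightNo applies, adding DepTime, FlightNo. So (Dest, Origin)⁺ = {DepTime, Dest, FlightNo, Origin}.
This closure contains every attribute of Flight1, so Flight1 ∩ Flight2 → Flight1. The join is lossless.

Yes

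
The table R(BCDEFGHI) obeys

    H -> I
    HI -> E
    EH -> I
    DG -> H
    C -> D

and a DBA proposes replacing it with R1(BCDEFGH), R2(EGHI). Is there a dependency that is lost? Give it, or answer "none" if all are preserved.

none

H → I lies within R2.
HI → E lies within R2.
EH → I lies within R2.
DG → H lies within R1.
C → D lies within R1.
Every dependency is enforceable on the fragments, so the decomposition is dependency-preserving.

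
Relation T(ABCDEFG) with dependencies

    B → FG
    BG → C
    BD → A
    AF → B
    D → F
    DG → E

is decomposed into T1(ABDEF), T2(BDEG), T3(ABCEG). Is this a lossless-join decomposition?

Chase test. Columns are ABCDEFG; row i has aⱼ where attribute j ∈ Ti, else bᵢⱼ.
Initial tableau (one row per fragment):
  row 1: a1 a2 b13 a4 a5 a6 b17
  row 2: b21 a2 b23 a4 a5 b26 a7
  row 3: a1 a2 a3 b34 a5 b36 a7
Rows 1 and 2 agree on B; apply B→FG and equate their FG entries.
Rows 1 and 3 agree on B; apply B→FG and equate their FG entries.
Rows 1 and 2 agree on BG; apply BG→C and equate their C entries.
Rows 1 and 3 agree on BG; apply BG→C and equate their C entries.
Rows 1 and 2 agree on BD; apply BD→A and equate their A entries.
Row 1 is now all distinguished symbols — the join is lossless.

Yes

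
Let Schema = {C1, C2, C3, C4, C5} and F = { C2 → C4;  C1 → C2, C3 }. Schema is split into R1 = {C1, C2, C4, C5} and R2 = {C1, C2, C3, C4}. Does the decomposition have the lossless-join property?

Yes

Common attributes: R1 ∩ R2 = {C1, C2, C4}.
Closure of {C1, C2, C4}: C1 → C2, C3 applies, adding C3. So (C1, C2, C4)⁺ = {C1, C2, C3, C4}.
This closure contains every attribute of R2, so R1 ∩ R2 → R2. The join is lossless.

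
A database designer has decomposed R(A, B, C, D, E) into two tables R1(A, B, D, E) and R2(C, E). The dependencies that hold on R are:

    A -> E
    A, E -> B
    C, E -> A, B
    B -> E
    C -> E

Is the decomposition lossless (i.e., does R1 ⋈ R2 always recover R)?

Common attributes: R1 ∩ R2 = {E}.
No dependency enlarges {E}, so (E)⁺ = {E}.
The closure contains neither all of R1 = {A, B, D, E} nor all of R2 = {C, E}, so the common attributes are not a superkey of either fragment. The join is lossy.

No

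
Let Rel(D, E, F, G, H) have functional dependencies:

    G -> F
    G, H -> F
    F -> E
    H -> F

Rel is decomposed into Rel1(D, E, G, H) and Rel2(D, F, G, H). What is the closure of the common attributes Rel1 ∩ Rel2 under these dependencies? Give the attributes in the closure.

D, E, F, G, H

Rel1 ∩ Rel2 = {D, G, H}.
G → F applies, adding F
F → E applies, adding E
Closure: {D, E, F, G, H}.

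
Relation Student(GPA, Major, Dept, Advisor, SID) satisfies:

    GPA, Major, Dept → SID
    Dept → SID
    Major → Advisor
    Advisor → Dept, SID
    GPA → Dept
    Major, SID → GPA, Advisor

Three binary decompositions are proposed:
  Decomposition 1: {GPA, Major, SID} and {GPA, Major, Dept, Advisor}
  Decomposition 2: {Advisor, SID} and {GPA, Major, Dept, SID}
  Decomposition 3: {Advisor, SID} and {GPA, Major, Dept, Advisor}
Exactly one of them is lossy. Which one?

Decomposition 2

Decomposition 1: common = {GPA, Major}, closure = {GPA, Major, Dept, Advisor, SID} → lossless.
Decomposition 2: common = {SID}, closure = {SID} → lossy.
Decomposition 3: common = {Advisor}, closure = {Dept, Advisor, SID} → lossless.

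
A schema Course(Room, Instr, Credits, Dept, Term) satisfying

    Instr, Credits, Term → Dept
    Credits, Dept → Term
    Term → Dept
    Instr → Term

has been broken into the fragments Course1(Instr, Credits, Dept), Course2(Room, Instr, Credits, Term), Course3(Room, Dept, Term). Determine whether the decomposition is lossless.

Chase test. Columns are Room, Instr, Credits, Dept, Term; row i has aⱼ where attribute j ∈ Coursei, else bᵢⱼ.
Initial tableau (one row per fragment):
  row 1: b11 a2 a3 a4 b15
  row 2: a1 a2 a3 b24 a5
  row 3: a1 b32 b33 a4 a5
Rows 2 and 3 agree on Term; apply Term→Dept and equate their Dept entries.
Rows 1 and 2 agree on Instr; apply Instr→Term and equate their Term entries.
Row 2 is now all distinguished symbols — the join is lossless.

Yes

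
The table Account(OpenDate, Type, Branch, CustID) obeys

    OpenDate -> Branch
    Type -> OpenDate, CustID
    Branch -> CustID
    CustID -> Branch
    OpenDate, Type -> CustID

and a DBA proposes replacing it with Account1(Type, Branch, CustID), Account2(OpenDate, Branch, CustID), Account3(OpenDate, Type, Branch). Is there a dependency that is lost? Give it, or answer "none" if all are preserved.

none

OpenDate → Branch lies within Account2.
Type → OpenDate, CustID: restricted closure across fragments reaches OpenDate, CustID.
Branch → CustID lies within Account1.
CustID → Branch lies within Account1.
OpenDate, Type → CustID: restricted closure across fragments reaches CustID.
Every dependency is enforceable on the fragments, so the decomposition is dependency-preserving.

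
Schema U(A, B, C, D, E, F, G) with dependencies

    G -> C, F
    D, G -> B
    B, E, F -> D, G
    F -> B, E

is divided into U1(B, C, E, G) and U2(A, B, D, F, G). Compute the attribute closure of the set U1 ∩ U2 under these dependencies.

U1 ∩ U2 = {B, G}.
G → C, F applies, adding C, F
F → B, E applies, adding E
B, E, F → D, G applies, adding D
Closure: {B, C, D, E, F, G}.

B, C, D, E, F, G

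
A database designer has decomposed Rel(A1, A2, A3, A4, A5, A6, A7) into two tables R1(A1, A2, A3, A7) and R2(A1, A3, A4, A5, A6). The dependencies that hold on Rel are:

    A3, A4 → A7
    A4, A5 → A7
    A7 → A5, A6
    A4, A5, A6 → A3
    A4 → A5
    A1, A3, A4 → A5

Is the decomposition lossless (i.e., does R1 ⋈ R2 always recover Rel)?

Common attributes: R1 ∩ R2 = {A1, A3}.
No dependency enlarges {A1, A3}, so (A1, A3)⁺ = {A1, A3}.
The closure contains neither all of R1 = {A1, A2, A3, A7} nor all of R2 = {A1, A3, A4, A5, A6}, so the common attributes are not a superkey of either fragment. The join is lossy.

No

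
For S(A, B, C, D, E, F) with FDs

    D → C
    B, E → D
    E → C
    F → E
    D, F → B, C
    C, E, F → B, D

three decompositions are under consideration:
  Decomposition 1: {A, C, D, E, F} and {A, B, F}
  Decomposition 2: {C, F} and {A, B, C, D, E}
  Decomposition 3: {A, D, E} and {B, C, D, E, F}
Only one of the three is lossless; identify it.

Decomposition 1: common = {A, F}, closure = {A, B, C, D, E, F} → lossless.
Decomposition 2: common = {C}, closure = {C} → lossy.
Decomposition 3: common = {D, E}, closure = {C, D, E} → lossy.

Decomposition 1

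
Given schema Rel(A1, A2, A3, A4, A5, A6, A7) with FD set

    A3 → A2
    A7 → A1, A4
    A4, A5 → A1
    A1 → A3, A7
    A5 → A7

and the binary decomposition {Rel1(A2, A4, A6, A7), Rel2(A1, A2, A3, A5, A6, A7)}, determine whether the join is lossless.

Yes

Common attributes: Rel1 ∩ Rel2 = {A2, A6, A7}.
Closure of {A2, A6, A7}: A7 → A1, A4 applies, adding A1, A4; A1 → A3, A7 applies, adding A3. So (A2, A6, A7)⁺ = {A1, A2, A3, A4, A6, A7}.
This closure contains every attribute of Rel1, so Rel1 ∩ Rel2 → Rel1. The join is lossless.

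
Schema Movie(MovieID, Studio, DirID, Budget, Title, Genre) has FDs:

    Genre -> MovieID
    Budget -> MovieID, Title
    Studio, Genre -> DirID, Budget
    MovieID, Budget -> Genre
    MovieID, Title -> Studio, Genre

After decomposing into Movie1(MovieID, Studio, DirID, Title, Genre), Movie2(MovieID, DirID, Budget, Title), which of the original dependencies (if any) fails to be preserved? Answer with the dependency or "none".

Genre → MovieID lies within Movie1.
Budget → MovieID, Title lies within Movie2.
Studio, Genre → DirID, Budget: restricted closure across fragments reaches DirID, Budget.
MovieID, Budget → Genre: restricted closure across fragments reaches Genre.
MovieID, Title → Studio, Genre lies within Movie1.
Every dependency is enforceable on the fragments, so the decomposition is dependency-preserving.

none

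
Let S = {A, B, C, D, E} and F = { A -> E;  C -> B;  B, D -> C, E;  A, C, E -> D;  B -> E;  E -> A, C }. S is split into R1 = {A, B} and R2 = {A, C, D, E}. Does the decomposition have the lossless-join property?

Yes

Common attributes: R1 ∩ R2 = {A}.
Closure of {A}: A → E applies, adding E; E → A, C applies, adding C; C → B applies, adding B; A, C, E → D applies, adding D. So (A)⁺ = {A, B, C, D, E}.
This closure contains every attribute of R1, so R1 ∩ R2 → R1. The join is lossless.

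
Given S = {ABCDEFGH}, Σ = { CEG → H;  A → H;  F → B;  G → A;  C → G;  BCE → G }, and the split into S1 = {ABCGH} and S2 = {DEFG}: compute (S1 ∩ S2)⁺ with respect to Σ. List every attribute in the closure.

AGH

S1 ∩ S2 = {G}.
G → A applies, adding A
A → H applies, adding H
Closure: {AGH}.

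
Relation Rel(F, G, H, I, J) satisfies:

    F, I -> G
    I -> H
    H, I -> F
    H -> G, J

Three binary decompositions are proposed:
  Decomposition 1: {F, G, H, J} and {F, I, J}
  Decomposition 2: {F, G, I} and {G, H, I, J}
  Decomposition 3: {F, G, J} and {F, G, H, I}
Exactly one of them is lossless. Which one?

Decomposition 1: common = {F, J}, closure = {F, J} → lossy.
Decomposition 2: common = {G, I}, closure = {F, G, H, I, J} → lossless.
Decomposition 3: common = {F, G}, closure = {F, G} → lossy.

Decomposition 2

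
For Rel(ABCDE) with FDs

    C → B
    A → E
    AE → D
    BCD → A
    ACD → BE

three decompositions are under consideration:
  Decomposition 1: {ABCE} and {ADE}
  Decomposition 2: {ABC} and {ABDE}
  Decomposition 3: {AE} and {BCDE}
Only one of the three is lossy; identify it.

Decomposition 3

Decomposition 1: common = {AE}, closure = {ADE} → lossless.
Decomposition 2: common = {AB}, closure = {ABDE} → lossless.
Decomposition 3: common = {E}, closure = {E} → lossy.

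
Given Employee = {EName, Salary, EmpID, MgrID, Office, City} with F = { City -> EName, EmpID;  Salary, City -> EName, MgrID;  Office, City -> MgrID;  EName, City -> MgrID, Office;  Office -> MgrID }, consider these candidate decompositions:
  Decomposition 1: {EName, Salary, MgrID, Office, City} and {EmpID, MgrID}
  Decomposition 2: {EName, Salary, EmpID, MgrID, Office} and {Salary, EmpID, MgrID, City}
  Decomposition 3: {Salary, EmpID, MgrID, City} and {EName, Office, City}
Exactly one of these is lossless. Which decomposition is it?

Decomposition 1: common = {MgrID}, closure = {MgrID} → lossy.
Decomposition 2: common = {Salary, EmpID, MgrID}, closure = {Salary, EmpID, MgrID} → lossy.
Decomposition 3: common = {City}, closure = {EName, EmpID, MgrID, Office, City} → lossless.

Decomposition 3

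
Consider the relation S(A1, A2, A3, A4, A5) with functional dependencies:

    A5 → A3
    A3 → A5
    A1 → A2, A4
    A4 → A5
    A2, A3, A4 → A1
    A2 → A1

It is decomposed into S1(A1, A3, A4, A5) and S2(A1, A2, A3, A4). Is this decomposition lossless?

Yes

Common attributes: S1 ∩ S2 = {A1, A3, A4}.
Closure of {A1, A3, A4}: A3 → A5 applies, adding A5; A1 → A2, A4 applies, adding A2. So (A1, A3, A4)⁺ = {A1, A2, A3, A4, A5}.
This closure contains every attribute of S1, so S1 ∩ S2 → S1. The join is lossless.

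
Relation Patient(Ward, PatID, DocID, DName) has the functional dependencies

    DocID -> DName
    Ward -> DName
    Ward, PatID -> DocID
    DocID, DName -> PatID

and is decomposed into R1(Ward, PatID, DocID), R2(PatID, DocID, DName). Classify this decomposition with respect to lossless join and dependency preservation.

Lossless test: (PatID, DocID)⁺ = {PatID, DocID, DName}, which contains all of one fragment — lossless.
Dependency preservation: the restricted closure of {Ward} across the fragments never reaches {DName}, so Ward → DName cannot be enforced without a join — not preserved.

lossless but not dependency-preserving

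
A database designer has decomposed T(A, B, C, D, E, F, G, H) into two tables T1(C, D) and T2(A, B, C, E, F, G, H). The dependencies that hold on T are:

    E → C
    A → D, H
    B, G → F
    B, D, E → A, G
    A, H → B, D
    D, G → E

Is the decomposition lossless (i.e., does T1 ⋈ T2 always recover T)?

No

Common attributes: T1 ∩ T2 = {C}.
No dependency enlarges {C}, so (C)⁺ = {C}.
The closure contains neither all of T1 = {C, D} nor all of T2 = {A, B, C, E, F, G, H}, so the common attributes are not a superkey of either fragment. The join is lossy.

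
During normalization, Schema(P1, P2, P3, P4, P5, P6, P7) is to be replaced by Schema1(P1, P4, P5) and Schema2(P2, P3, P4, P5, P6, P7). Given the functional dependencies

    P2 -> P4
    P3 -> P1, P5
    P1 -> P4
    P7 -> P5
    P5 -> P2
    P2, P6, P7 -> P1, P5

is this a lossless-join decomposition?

No

Common attributes: Schema1 ∩ Schema2 = {P4, P5}.
Closure of {P4, P5}: P5 → P2 applies, adding P2. So (P4, P5)⁺ = {P2, P4, P5}.
The closure contains neither all of Schema1 = {P1, P4, P5} nor all of Schema2 = {P2, P3, P4, P5, P6, P7}, so the common attributes are not a superkey of either fragment. The join is lossy.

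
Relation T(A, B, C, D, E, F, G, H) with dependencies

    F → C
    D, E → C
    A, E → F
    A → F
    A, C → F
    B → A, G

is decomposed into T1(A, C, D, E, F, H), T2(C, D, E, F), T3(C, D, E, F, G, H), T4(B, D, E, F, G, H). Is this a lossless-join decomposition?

Chase test. Columns are A, B, C, D, E, F, G, H; row i has aⱼ where attribute j ∈ Ti, else bᵢⱼ.
Initial tableau (one row per fragment):
  row 1: a1 b12 a3 a4 a5 a6 b17 a8
  row 2: b21 b22 a3 a4 a5 a6 b27 b28
  row 3: b31 b32 a3 a4 a5 a6 a7 a8
  row 4: b41 a2 b43 a4 a5 a6 a7 a8
Rows 1 and 4 agree on F; apply F→C and equate their C entries.
No row becomes fully distinguished — the join is lossy.

No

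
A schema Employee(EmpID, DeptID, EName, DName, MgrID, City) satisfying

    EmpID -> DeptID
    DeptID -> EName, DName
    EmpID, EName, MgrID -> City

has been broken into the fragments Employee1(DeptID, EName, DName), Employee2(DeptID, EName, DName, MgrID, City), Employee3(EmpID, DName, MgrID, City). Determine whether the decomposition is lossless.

Chase test. Columns are EmpID, DeptID, EName, DName, MgrID, City; row i has aⱼ where attribute j ∈ Employeei, else bᵢⱼ.
Initial tableau (one row per fragment):
  row 1: b11 a2 a3 a4 b15 b16
  row 2: b21 a2 a3 a4 a5 a6
  row 3: a1 b32 b33 a4 a5 a6
No row becomes fully distinguished — the join is lossy.

No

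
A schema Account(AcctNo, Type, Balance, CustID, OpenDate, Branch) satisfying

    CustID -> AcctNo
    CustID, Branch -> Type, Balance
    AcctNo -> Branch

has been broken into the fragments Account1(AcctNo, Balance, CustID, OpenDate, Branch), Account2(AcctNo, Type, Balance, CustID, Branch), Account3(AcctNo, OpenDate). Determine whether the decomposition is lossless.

Yes

Chase test. Columns are AcctNo, Type, Balance, CustID, OpenDate, Branch; row i has aⱼ where attribute j ∈ Accounti, else bᵢⱼ.
Initial tableau (one row per fragment):
  row 1: a1 b12 a3 a4 a5 a6
  row 2: a1 a2 a3 a4 b25 a6
  row 3: a1 b32 b33 b34 a5 b36
Rows 1 and 2 agree on CustID, Branch; apply CustID, Branch→Type, Balance and equate their Type, Balance entries.
Rows 1 and 3 agree on AcctNo; apply AcctNo→Branch and equate their Branch entries.
Row 1 is now all distinguished symbols — the join is lossless.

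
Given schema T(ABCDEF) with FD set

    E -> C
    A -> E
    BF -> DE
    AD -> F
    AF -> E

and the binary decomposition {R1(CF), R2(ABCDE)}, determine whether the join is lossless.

No

Common attributes: R1 ∩ R2 = {C}.
No dependency enlarges {C}, so (C)⁺ = {C}.
The closure contains neither all of R1 = {CF} nor all of R2 = {ABCDE}, so the common attributes are not a superkey of either fragment. The join is lossy.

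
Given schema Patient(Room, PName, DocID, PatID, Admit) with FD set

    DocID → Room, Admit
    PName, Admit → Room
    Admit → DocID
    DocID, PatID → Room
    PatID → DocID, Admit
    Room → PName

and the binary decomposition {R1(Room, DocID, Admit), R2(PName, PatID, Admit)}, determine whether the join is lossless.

Common attributes: R1 ∩ R2 = {Admit}.
Closure of {Admit}: Admit → DocID applies, adding DocID; DocID → Room, Admit applies, adding Room; Room → PName applies, adding PName. So (Admit)⁺ = {Room, PName, DocID, Admit}.
This closure contains every attribute of R1, so R1 ∩ R2 → R1. The join is lossless.

Yes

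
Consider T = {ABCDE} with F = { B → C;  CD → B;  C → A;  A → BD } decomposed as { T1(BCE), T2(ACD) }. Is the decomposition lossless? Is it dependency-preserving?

lossless and dependency-preserving

Lossless test: (C)⁺ = {ABCD}, which contains all of one fragment — lossless.
Dependency preservation: CD → B; A → BD are not contained in any single fragment, but the restricted closure of each left-hand side across the fragments still reaches the right-hand side; the remaining FDs each lie inside some fragment. All dependencies are preserved.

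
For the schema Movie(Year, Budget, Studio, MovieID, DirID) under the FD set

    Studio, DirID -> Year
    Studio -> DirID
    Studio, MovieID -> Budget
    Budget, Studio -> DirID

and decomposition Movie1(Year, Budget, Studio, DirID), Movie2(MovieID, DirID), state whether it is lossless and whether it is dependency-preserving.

Lossless test: (DirID)⁺ = {DirID}, which is a superkey of neither fragment — lossy.
Dependency preservation: the restricted closure of {Studio, MovieID} across the fragments never reaches {Budget}, so Studio, MovieID → Budget cannot be enforced without a join — not preserved.

lossy and not dependency-preserving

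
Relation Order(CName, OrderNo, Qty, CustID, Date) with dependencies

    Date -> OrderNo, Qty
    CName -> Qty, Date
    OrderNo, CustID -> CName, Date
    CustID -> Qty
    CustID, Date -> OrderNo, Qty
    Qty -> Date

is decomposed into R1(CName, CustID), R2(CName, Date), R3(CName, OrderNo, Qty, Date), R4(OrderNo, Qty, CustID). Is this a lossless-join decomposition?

Chase test. Columns are CName, OrderNo, Qty, CustID, Date; row i has aⱼ where attribute j ∈ Ri, else bᵢⱼ.
Initial tableau (one row per fragment):
  row 1: a1 b12 b13 a4 b15
  row 2: a1 b22 b23 b24 a5
  row 3: a1 a2 a3 b34 a5
  row 4: b41 a2 a3 a4 b45
Rows 2 and 3 agree on Date; apply Date→OrderNo, Qty and equate their OrderNo, Qty entries.
Rows 1 and 2 agree on CName; apply CName→Qty, Date and equate their Qty, Date entries.
Rows 1 and 4 agree on Qty; apply Qty→Date and equate their Date entries.
Rows 1 and 2 agree on Date; apply Date→OrderNo, Qty and equate their OrderNo, Qty entries.
Rows 1 and 4 agree on OrderNo, CustID; apply OrderNo, CustID→CName, Date and equate their CName, Date entries.
Row 1 is now all distinguished symbols — the join is lossless.

Yes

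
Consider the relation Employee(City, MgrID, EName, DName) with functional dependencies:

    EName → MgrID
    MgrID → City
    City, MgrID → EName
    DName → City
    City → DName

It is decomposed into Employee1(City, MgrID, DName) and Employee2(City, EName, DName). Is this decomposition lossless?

No

Common attributes: Employee1 ∩ Employee2 = {City, DName}.
No dependency enlarges {City, DName}, so (City, DName)⁺ = {City, DName}.
The closure contains neither all of Employee1 = {City, MgrID, DName} nor all of Employee2 = {City, EName, DName}, so the common attributes are not a superkey of either fragment. The join is lossy.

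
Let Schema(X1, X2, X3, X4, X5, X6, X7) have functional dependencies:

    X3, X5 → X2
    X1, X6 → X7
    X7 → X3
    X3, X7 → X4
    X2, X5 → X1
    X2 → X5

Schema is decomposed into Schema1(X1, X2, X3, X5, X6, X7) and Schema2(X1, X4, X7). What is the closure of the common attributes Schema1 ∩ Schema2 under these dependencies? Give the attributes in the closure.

X1, X3, X4, X7

Schema1 ∩ Schema2 = {X1, X7}.
X7 → X3 applies, adding X3
X3, X7 → X4 applies, adding X4
Closure: {X1, X3, X4, X7}.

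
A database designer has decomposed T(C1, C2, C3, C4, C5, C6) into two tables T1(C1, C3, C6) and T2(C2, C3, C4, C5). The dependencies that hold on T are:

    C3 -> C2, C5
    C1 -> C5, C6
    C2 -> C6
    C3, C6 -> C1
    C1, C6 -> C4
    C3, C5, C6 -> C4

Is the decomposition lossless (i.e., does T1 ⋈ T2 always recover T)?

Yes

Common attributes: T1 ∩ T2 = {C3}.
Closure of {C3}: C3 → C2, C5 applies, adding C2, C5; C2 → C6 applies, adding C6; C3, C6 → C1 applies, adding C1; C1, C6 → C4 applies, adding C4. So (C3)⁺ = {C1, C2, C3, C4, C5, C6}.
This closure contains every attribute of T1, so T1 ∩ T2 → T1. The join is lossless.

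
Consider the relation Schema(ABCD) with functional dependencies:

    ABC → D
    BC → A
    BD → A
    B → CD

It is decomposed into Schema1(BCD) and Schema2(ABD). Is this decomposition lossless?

Yes

Common attributes: Schema1 ∩ Schema2 = {BD}.
Closure of {BD}: BD → A applies, adding A; B → CD applies, adding C. So (BD)⁺ = {ABCD}.
This closure contains every attribute of Schema1, so Schema1 ∩ Schema2 → Schema1. The join is lossless.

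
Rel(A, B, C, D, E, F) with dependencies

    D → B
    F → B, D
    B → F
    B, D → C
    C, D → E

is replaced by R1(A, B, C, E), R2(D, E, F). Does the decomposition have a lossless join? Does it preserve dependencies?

lossy and not dependency-preserving

Lossless test: (E)⁺ = {E}, which is a superkey of neither fragment — lossy.
Dependency preservation: the restricted closure of {D} across the fragments never reaches {B}, so D → B cannot be enforced without a join — not preserved.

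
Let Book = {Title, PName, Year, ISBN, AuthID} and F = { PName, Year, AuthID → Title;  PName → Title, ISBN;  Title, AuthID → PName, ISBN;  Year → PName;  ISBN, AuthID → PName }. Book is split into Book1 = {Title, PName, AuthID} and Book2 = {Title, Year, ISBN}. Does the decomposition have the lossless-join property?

No

Common attributes: Book1 ∩ Book2 = {Title}.
No dependency enlarges {Title}, so (Title)⁺ = {Title}.
The closure contains neither all of Book1 = {Title, PName, AuthID} nor all of Book2 = {Title, Year, ISBN}, so the common attributes are not a superkey of either fragment. The join is lossy.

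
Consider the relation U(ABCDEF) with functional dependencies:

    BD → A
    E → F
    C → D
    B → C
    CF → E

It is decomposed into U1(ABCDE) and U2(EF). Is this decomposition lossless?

Common attributes: U1 ∩ U2 = {E}.
Closure of {E}: E → F applies, adding F. So (E)⁺ = {EF}.
This closure contains every attribute of U2, so U1 ∩ U2 → U2. The join is lossless.

Yes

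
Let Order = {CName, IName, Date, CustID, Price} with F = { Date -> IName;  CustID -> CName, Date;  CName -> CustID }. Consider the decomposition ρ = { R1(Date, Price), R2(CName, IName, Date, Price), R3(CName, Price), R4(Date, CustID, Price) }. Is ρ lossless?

Chase test. Columns are CName, IName, Date, CustID, Price; row i has aⱼ where attribute j ∈ Ri, else bᵢⱼ.
Initial tableau (one row per fragment):
  row 1: b11 b12 a3 b14 a5
  row 2: a1 a2 a3 b24 a5
  row 3: a1 b32 b33 b34 a5
  row 4: b41 b42 a3 a4 a5
Rows 1 and 2 agree on Date; apply Date→IName and equate their IName entries.
Rows 1 and 4 agree on Date; apply Date→IName and equate their IName entries.
Rows 2 and 3 agree on CName; apply CName→CustID and equate their CustID entries.
Rows 2 and 3 agree on CustID; apply CustID→CName, Date and equate their CName, Date entries.
Rows 1 and 3 agree on Date; apply Date→IName and equate their IName entries.
No row becomes fully distinguished — the join is lossy.

No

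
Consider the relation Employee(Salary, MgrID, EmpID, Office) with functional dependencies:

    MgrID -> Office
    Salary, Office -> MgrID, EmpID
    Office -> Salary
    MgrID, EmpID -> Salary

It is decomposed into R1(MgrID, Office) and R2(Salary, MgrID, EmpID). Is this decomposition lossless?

Common attributes: R1 ∩ R2 = {MgrID}.
Closure of {MgrID}: MgrID → Office applies, adding Office; Office → Salary applies, adding Salary; Salary, Office → MgrID, EmpID applies, adding EmpID. So (MgrID)⁺ = {Salary, MgrID, EmpID, Office}.
This closure contains every attribute of R1, so R1 ∩ R2 → R1. The join is lossless.

Yes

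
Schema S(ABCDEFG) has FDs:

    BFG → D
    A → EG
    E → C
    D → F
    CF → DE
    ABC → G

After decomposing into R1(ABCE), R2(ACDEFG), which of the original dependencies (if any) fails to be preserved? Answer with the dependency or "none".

BFG → D

Check BFG → D: no single fragment contains all of {BDFG}, and the restricted closure of {BFG} across the fragments never reaches {D}.
A → EG is preserved.
E → C is preserved.
D → F is preserved.
CF → DE is preserved.
ABC → G is preserved.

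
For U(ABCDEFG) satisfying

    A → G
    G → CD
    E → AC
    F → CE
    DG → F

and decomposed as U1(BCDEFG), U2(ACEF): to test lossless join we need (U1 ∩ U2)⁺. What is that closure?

U1 ∩ U2 = {CEF}.
E → AC applies, adding A
A → G applies, adding G
G → CD applies, adding D
Closure: {ACDEFG}.

ACDEFG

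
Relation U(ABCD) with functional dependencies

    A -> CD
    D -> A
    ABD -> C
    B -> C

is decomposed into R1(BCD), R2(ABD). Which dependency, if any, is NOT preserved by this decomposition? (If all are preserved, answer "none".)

A → CD: restricted closure across fragments reaches CD.
D → A lies within R2.
ABD → C: restricted closure across fragments reaches C.
B → C lies within R1.
Every dependency is enforceable on the fragments, so the decomposition is dependency-preserving.

none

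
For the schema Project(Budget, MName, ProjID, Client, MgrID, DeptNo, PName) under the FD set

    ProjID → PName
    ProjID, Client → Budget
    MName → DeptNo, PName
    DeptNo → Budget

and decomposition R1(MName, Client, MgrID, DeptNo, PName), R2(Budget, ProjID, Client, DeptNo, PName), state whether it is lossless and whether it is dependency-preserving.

Lossless test: (Client, DeptNo, PName)⁺ = {Budget, Client, DeptNo, PName}, which is a superkey of neither fragment — lossy.
Dependency preservation: every FD's attributes lie within a single fragment, so each can be enforced locally — preserved.

lossy but dependency-preserving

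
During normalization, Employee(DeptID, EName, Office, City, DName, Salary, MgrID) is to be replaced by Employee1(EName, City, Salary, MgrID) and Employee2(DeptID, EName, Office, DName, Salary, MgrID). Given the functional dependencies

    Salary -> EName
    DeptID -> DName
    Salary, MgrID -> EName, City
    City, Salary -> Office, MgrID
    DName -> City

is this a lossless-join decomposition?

Yes

Common attributes: Employee1 ∩ Employee2 = {EName, Salary, MgrID}.
Closure of {EName, Salary, MgrID}: Salary, MgrID → EName, City applies, adding City; City, Salary → Office, MgrID applies, adding Office. So (EName, Salary, MgrID)⁺ = {EName, Office, City, Salary, MgrID}.
This closure contains every attribute of Employee1, so Employee1 ∩ Employee2 → Employee1. The join is lossless.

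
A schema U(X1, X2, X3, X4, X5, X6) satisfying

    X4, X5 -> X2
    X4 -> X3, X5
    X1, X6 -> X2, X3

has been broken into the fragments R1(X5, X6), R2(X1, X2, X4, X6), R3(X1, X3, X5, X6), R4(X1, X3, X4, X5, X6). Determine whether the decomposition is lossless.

Chase test. Columns are X1, X2, X3, X4, X5, X6; row i has aⱼ where attribute j ∈ Ri, else bᵢⱼ.
Initial tableau (one row per fragment):
  row 1: b11 b12 b13 b14 a5 a6
  row 2: a1 a2 b23 a4 b25 a6
  row 3: a1 b32 a3 b34 a5 a6
  row 4: a1 b42 a3 a4 a5 a6
Rows 2 and 4 agree on X4; apply X4→X3, X5 and equate their X3, X5 entries.
Rows 2 and 3 agree on X1, X6; apply X1, X6→X2, X3 and equate their X2, X3 entries.
Rows 2 and 4 agree on X1, X6; apply X1, X6→X2, X3 and equate their X2, X3 entries.
Row 2 is now all distinguished symbols — the join is lossless.

Yes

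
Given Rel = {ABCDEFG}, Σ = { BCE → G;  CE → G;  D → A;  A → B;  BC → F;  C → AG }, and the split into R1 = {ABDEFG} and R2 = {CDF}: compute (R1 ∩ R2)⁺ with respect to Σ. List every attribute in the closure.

R1 ∩ R2 = {DF}.
D → A applies, adding A
A → B applies, adding B
Closure: {ABDF}.

ABDF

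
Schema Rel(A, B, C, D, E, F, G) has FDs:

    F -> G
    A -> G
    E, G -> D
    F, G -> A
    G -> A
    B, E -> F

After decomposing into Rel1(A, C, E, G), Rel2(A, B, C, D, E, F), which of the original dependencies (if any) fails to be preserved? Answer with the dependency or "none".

F → G: restricted closure across fragments reaches G.
A → G lies within Rel1.
E, G → D: restricted closure across fragments reaches D.
F, G → A: restricted closure across fragments reaches A.
G → A lies within Rel1.
B, E → F lies within Rel2.
Every dependency is enforceable on the fragments, so the decomposition is dependency-preserving.

none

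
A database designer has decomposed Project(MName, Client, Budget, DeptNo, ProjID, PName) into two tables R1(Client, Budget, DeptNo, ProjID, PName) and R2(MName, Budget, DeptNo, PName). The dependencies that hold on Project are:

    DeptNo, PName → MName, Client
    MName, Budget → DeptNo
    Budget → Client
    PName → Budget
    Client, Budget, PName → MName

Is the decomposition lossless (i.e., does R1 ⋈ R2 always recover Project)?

Common attributes: R1 ∩ R2 = {Budget, DeptNo, PName}.
Closure of {Budget, DeptNo, PName}: DeptNo, PName → MName, Client applies, adding MName, Client. So (Budget, DeptNo, PName)⁺ = {MName, Client, Budget, DeptNo, PName}.
This closure contains every attribute of R2, so R1 ∩ R2 → R2. The join is lossless.

Yes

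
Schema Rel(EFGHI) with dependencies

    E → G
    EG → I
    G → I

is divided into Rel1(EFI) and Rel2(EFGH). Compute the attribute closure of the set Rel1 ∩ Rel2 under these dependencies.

Rel1 ∩ Rel2 = {EF}.
E → G applies, adding G
EG → I applies, adding I
Closure: {EFGI}.

EFGI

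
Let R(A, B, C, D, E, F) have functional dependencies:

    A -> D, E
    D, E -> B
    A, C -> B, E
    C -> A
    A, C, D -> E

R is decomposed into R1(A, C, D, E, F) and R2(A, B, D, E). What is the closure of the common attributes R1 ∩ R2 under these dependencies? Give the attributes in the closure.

R1 ∩ R2 = {A, D, E}.
D, E → B applies, adding B
Closure: {A, B, D, E}.

A, B, D, E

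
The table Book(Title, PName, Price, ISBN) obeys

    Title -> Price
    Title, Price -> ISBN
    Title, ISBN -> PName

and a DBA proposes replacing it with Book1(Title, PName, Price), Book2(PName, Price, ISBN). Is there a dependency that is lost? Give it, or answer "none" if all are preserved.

Title, Price -> ISBN

Check Title, Price → ISBN: no single fragment contains all of {Title, Price, ISBN}, and the restricted closure of {Title, Price} across the fragments never reaches {ISBN}.
Title → Price is preserved.
Title, ISBN → PName is preserved.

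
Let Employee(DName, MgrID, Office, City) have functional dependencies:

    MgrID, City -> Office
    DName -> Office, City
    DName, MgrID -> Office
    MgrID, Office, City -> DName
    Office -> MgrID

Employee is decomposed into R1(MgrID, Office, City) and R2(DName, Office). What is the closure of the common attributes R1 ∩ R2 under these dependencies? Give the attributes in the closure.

MgrID, Office

R1 ∩ R2 = {Office}.
Office → MgrID applies, adding MgrID
Closure: {MgrID, Office}.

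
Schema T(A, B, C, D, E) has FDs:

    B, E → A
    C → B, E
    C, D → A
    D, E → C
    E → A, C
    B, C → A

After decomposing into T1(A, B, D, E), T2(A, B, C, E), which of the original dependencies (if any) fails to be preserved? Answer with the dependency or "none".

none

B, E → A lies within T1.
C → B, E lies within T2.
C, D → A: restricted closure across fragments reaches A.
D, E → C: restricted closure across fragments reaches C.
E → A, C lies within T2.
B, C → A lies within T2.
Every dependency is enforceable on the fragments, so the decomposition is dependency-preserving.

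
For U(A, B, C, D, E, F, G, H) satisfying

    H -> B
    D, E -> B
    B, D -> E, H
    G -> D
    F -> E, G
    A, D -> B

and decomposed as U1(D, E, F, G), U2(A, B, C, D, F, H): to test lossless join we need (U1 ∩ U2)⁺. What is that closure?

U1 ∩ U2 = {D, F}.
F → E, G applies, adding E, G
D, E → B applies, adding B
B, D → E, H applies, adding H
Closure: {B, D, E, F, G, H}.

B, D, E, F, G, H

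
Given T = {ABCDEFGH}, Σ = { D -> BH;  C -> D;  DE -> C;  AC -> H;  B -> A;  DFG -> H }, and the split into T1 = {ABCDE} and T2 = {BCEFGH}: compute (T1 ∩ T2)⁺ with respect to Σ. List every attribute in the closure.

ABCDEH

T1 ∩ T2 = {BCE}.
C → D applies, adding D
B → A applies, adding A
D → BH applies, adding H
Closure: {ABCDEH}.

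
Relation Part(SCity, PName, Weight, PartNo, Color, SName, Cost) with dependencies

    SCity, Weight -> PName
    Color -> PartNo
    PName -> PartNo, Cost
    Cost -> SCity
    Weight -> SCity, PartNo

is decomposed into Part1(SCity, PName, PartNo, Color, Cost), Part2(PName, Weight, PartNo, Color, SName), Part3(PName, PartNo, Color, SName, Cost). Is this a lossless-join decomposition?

Chase test. Columns are SCity, PName, Weight, PartNo, Color, SName, Cost; row i has aⱼ where attribute j ∈ Parti, else bᵢⱼ.
Initial tableau (one row per fragment):
  row 1: a1 a2 b13 a4 a5 b16 a7
  row 2: b21 a2 a3 a4 a5 a6 b27
  row 3: b31 a2 b33 a4 a5 a6 a7
Rows 1 and 2 agree on PName; apply PName→PartNo, Cost and equate their PartNo, Cost entries.
Rows 1 and 2 agree on Cost; apply Cost→SCity and equate their SCity entries.
Rows 1 and 3 agree on Cost; apply Cost→SCity and equate their SCity entries.
Row 2 is now all distinguished symbols — the join is lossless.

Yes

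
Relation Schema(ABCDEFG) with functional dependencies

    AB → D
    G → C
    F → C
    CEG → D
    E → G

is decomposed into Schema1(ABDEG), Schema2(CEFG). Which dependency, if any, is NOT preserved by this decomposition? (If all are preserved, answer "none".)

none

AB → D lies within Schema1.
G → C lies within Schema2.
F → C lies within Schema2.
CEG → D: restricted closure across fragments reaches D.
E → G lies within Schema1.
Every dependency is enforceable on the fragments, so the decomposition is dependency-preserving.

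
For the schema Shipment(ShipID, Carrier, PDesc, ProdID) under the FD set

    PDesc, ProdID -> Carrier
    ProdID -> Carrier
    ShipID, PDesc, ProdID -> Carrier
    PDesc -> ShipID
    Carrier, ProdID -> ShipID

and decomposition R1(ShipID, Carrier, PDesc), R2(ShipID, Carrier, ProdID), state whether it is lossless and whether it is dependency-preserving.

lossy but dependency-preserving

Lossless test: (ShipID, Carrier)⁺ = {ShipID, Carrier}, which is a superkey of neither fragment — lossy.
Dependency preservation: PDesc, ProdID → Carrier; ShipID, PDesc, ProdID → Carrier are not contained in any single fragment, but the restricted closure of each left-hand side across the fragments still reaches the right-hand side; the remaining FDs each lie inside some fragment. All dependencies are preserved.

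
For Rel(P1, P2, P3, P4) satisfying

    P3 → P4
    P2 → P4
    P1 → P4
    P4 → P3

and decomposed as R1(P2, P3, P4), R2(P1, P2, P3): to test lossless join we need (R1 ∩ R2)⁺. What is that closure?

P2, P3, P4

R1 ∩ R2 = {P2, P3}.
P3 → P4 applies, adding P4
Closure: {P2, P3, P4}.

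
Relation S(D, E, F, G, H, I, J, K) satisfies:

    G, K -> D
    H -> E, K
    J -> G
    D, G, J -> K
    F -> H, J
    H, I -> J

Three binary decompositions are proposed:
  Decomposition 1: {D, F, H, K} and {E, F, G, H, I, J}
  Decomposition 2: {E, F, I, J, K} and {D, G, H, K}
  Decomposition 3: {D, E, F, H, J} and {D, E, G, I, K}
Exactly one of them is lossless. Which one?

Decomposition 1: common = {F, H}, closure = {D, E, F, G, H, J, K} → lossless.
Decomposition 2: common = {K}, closure = {K} → lossy.
Decomposition 3: common = {D, E}, closure = {D, E} → lossy.

Decomposition 1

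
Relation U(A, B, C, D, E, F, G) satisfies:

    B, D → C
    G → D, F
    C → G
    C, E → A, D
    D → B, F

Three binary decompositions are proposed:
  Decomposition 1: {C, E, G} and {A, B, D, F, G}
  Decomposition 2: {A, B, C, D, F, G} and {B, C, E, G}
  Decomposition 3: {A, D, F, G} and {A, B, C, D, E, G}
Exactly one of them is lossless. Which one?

Decomposition 1: common = {G}, closure = {B, C, D, F, G} → lossy.
Decomposition 2: common = {B, C, G}, closure = {B, C, D, F, G} → lossy.
Decomposition 3: common = {A, D, G}, closure = {A, B, C, D, F, G} → lossless.

Decomposition 3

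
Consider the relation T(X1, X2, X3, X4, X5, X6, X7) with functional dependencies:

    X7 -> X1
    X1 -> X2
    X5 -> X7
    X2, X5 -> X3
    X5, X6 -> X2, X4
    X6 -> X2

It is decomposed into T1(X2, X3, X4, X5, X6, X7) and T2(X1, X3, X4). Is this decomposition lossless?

No

Common attributes: T1 ∩ T2 = {X3, X4}.
No dependency enlarges {X3, X4}, so (X3, X4)⁺ = {X3, X4}.
The closure contains neither all of T1 = {X2, X3, X4, X5, X6, X7} nor all of T2 = {X1, X3, X4}, so the common attributes are not a superkey of either fragment. The join is lossy.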